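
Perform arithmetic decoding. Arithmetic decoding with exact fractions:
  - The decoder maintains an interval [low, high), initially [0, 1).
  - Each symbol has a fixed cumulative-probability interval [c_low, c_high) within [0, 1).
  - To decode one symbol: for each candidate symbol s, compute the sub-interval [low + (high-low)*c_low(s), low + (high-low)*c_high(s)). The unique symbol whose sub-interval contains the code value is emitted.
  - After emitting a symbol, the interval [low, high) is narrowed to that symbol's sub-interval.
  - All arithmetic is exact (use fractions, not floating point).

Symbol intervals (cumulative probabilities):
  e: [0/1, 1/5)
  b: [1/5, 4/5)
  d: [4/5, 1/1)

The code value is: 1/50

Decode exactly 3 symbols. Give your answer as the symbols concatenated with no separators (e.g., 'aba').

Step 1: interval [0/1, 1/1), width = 1/1 - 0/1 = 1/1
  'e': [0/1 + 1/1*0/1, 0/1 + 1/1*1/5) = [0/1, 1/5) <- contains code 1/50
  'b': [0/1 + 1/1*1/5, 0/1 + 1/1*4/5) = [1/5, 4/5)
  'd': [0/1 + 1/1*4/5, 0/1 + 1/1*1/1) = [4/5, 1/1)
  emit 'e', narrow to [0/1, 1/5)
Step 2: interval [0/1, 1/5), width = 1/5 - 0/1 = 1/5
  'e': [0/1 + 1/5*0/1, 0/1 + 1/5*1/5) = [0/1, 1/25) <- contains code 1/50
  'b': [0/1 + 1/5*1/5, 0/1 + 1/5*4/5) = [1/25, 4/25)
  'd': [0/1 + 1/5*4/5, 0/1 + 1/5*1/1) = [4/25, 1/5)
  emit 'e', narrow to [0/1, 1/25)
Step 3: interval [0/1, 1/25), width = 1/25 - 0/1 = 1/25
  'e': [0/1 + 1/25*0/1, 0/1 + 1/25*1/5) = [0/1, 1/125)
  'b': [0/1 + 1/25*1/5, 0/1 + 1/25*4/5) = [1/125, 4/125) <- contains code 1/50
  'd': [0/1 + 1/25*4/5, 0/1 + 1/25*1/1) = [4/125, 1/25)
  emit 'b', narrow to [1/125, 4/125)

Answer: eeb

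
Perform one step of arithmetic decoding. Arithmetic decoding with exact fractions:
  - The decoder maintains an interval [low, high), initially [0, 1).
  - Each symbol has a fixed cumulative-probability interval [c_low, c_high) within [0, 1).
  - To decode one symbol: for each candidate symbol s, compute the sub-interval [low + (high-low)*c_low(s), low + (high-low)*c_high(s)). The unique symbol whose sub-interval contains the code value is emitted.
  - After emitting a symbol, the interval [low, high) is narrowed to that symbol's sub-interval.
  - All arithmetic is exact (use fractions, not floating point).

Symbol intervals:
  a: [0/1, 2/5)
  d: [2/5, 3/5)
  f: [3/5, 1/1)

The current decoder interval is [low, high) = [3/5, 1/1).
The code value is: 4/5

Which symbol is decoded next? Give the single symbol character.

Interval width = high − low = 1/1 − 3/5 = 2/5
Scaled code = (code − low) / width = (4/5 − 3/5) / 2/5 = 1/2
  a: [0/1, 2/5) 
  d: [2/5, 3/5) ← scaled code falls here ✓
  f: [3/5, 1/1) 

Answer: d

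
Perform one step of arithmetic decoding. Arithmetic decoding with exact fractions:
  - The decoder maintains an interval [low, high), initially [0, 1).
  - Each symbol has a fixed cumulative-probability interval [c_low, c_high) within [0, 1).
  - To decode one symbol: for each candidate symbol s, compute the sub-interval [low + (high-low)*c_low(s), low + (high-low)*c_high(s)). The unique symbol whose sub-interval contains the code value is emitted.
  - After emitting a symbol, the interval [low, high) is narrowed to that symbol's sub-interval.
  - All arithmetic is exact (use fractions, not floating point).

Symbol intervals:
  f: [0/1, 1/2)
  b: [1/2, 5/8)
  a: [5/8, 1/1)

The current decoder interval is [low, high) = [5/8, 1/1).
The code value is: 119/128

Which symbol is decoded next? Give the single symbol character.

Interval width = high − low = 1/1 − 5/8 = 3/8
Scaled code = (code − low) / width = (119/128 − 5/8) / 3/8 = 13/16
  f: [0/1, 1/2) 
  b: [1/2, 5/8) 
  a: [5/8, 1/1) ← scaled code falls here ✓

Answer: a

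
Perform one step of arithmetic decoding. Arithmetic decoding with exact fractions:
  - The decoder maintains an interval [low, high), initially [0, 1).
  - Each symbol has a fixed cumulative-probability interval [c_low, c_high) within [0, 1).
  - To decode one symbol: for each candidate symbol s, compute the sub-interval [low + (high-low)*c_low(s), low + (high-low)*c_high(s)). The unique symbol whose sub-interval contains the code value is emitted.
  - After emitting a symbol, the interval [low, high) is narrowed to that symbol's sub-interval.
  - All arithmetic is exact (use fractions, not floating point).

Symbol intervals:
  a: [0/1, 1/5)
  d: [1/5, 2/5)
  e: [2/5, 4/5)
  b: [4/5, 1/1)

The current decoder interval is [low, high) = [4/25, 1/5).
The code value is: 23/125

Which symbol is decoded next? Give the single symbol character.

Interval width = high − low = 1/5 − 4/25 = 1/25
Scaled code = (code − low) / width = (23/125 − 4/25) / 1/25 = 3/5
  a: [0/1, 1/5) 
  d: [1/5, 2/5) 
  e: [2/5, 4/5) ← scaled code falls here ✓
  b: [4/5, 1/1) 

Answer: e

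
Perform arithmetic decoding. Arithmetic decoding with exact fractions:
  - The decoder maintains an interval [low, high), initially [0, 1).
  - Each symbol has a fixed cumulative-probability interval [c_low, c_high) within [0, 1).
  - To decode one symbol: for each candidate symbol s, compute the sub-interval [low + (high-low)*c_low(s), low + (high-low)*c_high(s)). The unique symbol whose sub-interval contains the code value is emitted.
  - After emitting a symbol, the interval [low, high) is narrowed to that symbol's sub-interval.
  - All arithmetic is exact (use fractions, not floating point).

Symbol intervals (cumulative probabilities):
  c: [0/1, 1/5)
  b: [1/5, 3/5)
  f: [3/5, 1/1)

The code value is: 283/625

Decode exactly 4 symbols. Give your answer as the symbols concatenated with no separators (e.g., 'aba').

Answer: bfcb

Derivation:
Step 1: interval [0/1, 1/1), width = 1/1 - 0/1 = 1/1
  'c': [0/1 + 1/1*0/1, 0/1 + 1/1*1/5) = [0/1, 1/5)
  'b': [0/1 + 1/1*1/5, 0/1 + 1/1*3/5) = [1/5, 3/5) <- contains code 283/625
  'f': [0/1 + 1/1*3/5, 0/1 + 1/1*1/1) = [3/5, 1/1)
  emit 'b', narrow to [1/5, 3/5)
Step 2: interval [1/5, 3/5), width = 3/5 - 1/5 = 2/5
  'c': [1/5 + 2/5*0/1, 1/5 + 2/5*1/5) = [1/5, 7/25)
  'b': [1/5 + 2/5*1/5, 1/5 + 2/5*3/5) = [7/25, 11/25)
  'f': [1/5 + 2/5*3/5, 1/5 + 2/5*1/1) = [11/25, 3/5) <- contains code 283/625
  emit 'f', narrow to [11/25, 3/5)
Step 3: interval [11/25, 3/5), width = 3/5 - 11/25 = 4/25
  'c': [11/25 + 4/25*0/1, 11/25 + 4/25*1/5) = [11/25, 59/125) <- contains code 283/625
  'b': [11/25 + 4/25*1/5, 11/25 + 4/25*3/5) = [59/125, 67/125)
  'f': [11/25 + 4/25*3/5, 11/25 + 4/25*1/1) = [67/125, 3/5)
  emit 'c', narrow to [11/25, 59/125)
Step 4: interval [11/25, 59/125), width = 59/125 - 11/25 = 4/125
  'c': [11/25 + 4/125*0/1, 11/25 + 4/125*1/5) = [11/25, 279/625)
  'b': [11/25 + 4/125*1/5, 11/25 + 4/125*3/5) = [279/625, 287/625) <- contains code 283/625
  'f': [11/25 + 4/125*3/5, 11/25 + 4/125*1/1) = [287/625, 59/125)
  emit 'b', narrow to [279/625, 287/625)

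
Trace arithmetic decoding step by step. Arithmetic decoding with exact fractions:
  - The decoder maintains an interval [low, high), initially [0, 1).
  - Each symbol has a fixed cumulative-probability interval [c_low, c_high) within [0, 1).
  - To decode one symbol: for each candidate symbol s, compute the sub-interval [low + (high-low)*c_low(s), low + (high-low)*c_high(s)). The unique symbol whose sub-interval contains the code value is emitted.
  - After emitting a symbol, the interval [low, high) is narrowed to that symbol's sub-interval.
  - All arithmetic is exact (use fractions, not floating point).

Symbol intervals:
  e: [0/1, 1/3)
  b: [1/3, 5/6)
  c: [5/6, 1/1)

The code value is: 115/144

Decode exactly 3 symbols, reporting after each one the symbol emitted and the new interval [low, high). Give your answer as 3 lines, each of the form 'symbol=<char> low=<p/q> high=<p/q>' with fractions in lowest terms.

Answer: symbol=b low=1/3 high=5/6
symbol=c low=3/4 high=5/6
symbol=b low=7/9 high=59/72

Derivation:
Step 1: interval [0/1, 1/1), width = 1/1 - 0/1 = 1/1
  'e': [0/1 + 1/1*0/1, 0/1 + 1/1*1/3) = [0/1, 1/3)
  'b': [0/1 + 1/1*1/3, 0/1 + 1/1*5/6) = [1/3, 5/6) <- contains code 115/144
  'c': [0/1 + 1/1*5/6, 0/1 + 1/1*1/1) = [5/6, 1/1)
  emit 'b', narrow to [1/3, 5/6)
Step 2: interval [1/3, 5/6), width = 5/6 - 1/3 = 1/2
  'e': [1/3 + 1/2*0/1, 1/3 + 1/2*1/3) = [1/3, 1/2)
  'b': [1/3 + 1/2*1/3, 1/3 + 1/2*5/6) = [1/2, 3/4)
  'c': [1/3 + 1/2*5/6, 1/3 + 1/2*1/1) = [3/4, 5/6) <- contains code 115/144
  emit 'c', narrow to [3/4, 5/6)
Step 3: interval [3/4, 5/6), width = 5/6 - 3/4 = 1/12
  'e': [3/4 + 1/12*0/1, 3/4 + 1/12*1/3) = [3/4, 7/9)
  'b': [3/4 + 1/12*1/3, 3/4 + 1/12*5/6) = [7/9, 59/72) <- contains code 115/144
  'c': [3/4 + 1/12*5/6, 3/4 + 1/12*1/1) = [59/72, 5/6)
  emit 'b', narrow to [7/9, 59/72)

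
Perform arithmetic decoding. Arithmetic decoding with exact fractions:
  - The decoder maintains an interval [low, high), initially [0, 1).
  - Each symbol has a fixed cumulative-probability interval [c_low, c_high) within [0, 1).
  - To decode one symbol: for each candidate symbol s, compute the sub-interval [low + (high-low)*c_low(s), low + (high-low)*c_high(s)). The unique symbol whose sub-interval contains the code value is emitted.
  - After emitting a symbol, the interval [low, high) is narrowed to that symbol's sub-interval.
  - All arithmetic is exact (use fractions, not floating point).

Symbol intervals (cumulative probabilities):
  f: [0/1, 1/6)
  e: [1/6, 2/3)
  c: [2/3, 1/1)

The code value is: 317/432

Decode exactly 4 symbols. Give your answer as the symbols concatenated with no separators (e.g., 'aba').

Step 1: interval [0/1, 1/1), width = 1/1 - 0/1 = 1/1
  'f': [0/1 + 1/1*0/1, 0/1 + 1/1*1/6) = [0/1, 1/6)
  'e': [0/1 + 1/1*1/6, 0/1 + 1/1*2/3) = [1/6, 2/3)
  'c': [0/1 + 1/1*2/3, 0/1 + 1/1*1/1) = [2/3, 1/1) <- contains code 317/432
  emit 'c', narrow to [2/3, 1/1)
Step 2: interval [2/3, 1/1), width = 1/1 - 2/3 = 1/3
  'f': [2/3 + 1/3*0/1, 2/3 + 1/3*1/6) = [2/3, 13/18)
  'e': [2/3 + 1/3*1/6, 2/3 + 1/3*2/3) = [13/18, 8/9) <- contains code 317/432
  'c': [2/3 + 1/3*2/3, 2/3 + 1/3*1/1) = [8/9, 1/1)
  emit 'e', narrow to [13/18, 8/9)
Step 3: interval [13/18, 8/9), width = 8/9 - 13/18 = 1/6
  'f': [13/18 + 1/6*0/1, 13/18 + 1/6*1/6) = [13/18, 3/4) <- contains code 317/432
  'e': [13/18 + 1/6*1/6, 13/18 + 1/6*2/3) = [3/4, 5/6)
  'c': [13/18 + 1/6*2/3, 13/18 + 1/6*1/1) = [5/6, 8/9)
  emit 'f', narrow to [13/18, 3/4)
Step 4: interval [13/18, 3/4), width = 3/4 - 13/18 = 1/36
  'f': [13/18 + 1/36*0/1, 13/18 + 1/36*1/6) = [13/18, 157/216)
  'e': [13/18 + 1/36*1/6, 13/18 + 1/36*2/3) = [157/216, 20/27) <- contains code 317/432
  'c': [13/18 + 1/36*2/3, 13/18 + 1/36*1/1) = [20/27, 3/4)
  emit 'e', narrow to [157/216, 20/27)

Answer: cefe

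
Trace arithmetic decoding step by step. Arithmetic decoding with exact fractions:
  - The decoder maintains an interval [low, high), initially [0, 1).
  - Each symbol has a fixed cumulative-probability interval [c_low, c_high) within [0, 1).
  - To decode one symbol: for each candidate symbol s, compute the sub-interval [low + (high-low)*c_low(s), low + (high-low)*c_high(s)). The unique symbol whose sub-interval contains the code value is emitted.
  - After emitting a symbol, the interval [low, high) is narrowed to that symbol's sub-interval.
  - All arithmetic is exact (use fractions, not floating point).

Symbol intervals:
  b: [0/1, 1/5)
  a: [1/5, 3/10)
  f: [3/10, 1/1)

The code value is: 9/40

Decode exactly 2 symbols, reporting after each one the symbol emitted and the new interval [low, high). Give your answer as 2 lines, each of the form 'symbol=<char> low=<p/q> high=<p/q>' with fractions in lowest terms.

Step 1: interval [0/1, 1/1), width = 1/1 - 0/1 = 1/1
  'b': [0/1 + 1/1*0/1, 0/1 + 1/1*1/5) = [0/1, 1/5)
  'a': [0/1 + 1/1*1/5, 0/1 + 1/1*3/10) = [1/5, 3/10) <- contains code 9/40
  'f': [0/1 + 1/1*3/10, 0/1 + 1/1*1/1) = [3/10, 1/1)
  emit 'a', narrow to [1/5, 3/10)
Step 2: interval [1/5, 3/10), width = 3/10 - 1/5 = 1/10
  'b': [1/5 + 1/10*0/1, 1/5 + 1/10*1/5) = [1/5, 11/50)
  'a': [1/5 + 1/10*1/5, 1/5 + 1/10*3/10) = [11/50, 23/100) <- contains code 9/40
  'f': [1/5 + 1/10*3/10, 1/5 + 1/10*1/1) = [23/100, 3/10)
  emit 'a', narrow to [11/50, 23/100)

Answer: symbol=a low=1/5 high=3/10
symbol=a low=11/50 high=23/100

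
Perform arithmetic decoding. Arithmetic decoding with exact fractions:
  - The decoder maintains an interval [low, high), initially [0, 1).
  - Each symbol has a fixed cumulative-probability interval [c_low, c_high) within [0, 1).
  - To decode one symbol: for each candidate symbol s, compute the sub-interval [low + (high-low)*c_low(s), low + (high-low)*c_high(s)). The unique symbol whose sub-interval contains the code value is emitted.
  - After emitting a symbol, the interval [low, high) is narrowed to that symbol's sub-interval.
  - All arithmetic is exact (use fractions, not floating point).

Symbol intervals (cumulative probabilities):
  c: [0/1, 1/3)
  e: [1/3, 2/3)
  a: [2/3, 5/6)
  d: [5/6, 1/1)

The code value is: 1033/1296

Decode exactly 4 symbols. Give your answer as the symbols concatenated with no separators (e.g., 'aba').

Answer: aaac

Derivation:
Step 1: interval [0/1, 1/1), width = 1/1 - 0/1 = 1/1
  'c': [0/1 + 1/1*0/1, 0/1 + 1/1*1/3) = [0/1, 1/3)
  'e': [0/1 + 1/1*1/3, 0/1 + 1/1*2/3) = [1/3, 2/3)
  'a': [0/1 + 1/1*2/3, 0/1 + 1/1*5/6) = [2/3, 5/6) <- contains code 1033/1296
  'd': [0/1 + 1/1*5/6, 0/1 + 1/1*1/1) = [5/6, 1/1)
  emit 'a', narrow to [2/3, 5/6)
Step 2: interval [2/3, 5/6), width = 5/6 - 2/3 = 1/6
  'c': [2/3 + 1/6*0/1, 2/3 + 1/6*1/3) = [2/3, 13/18)
  'e': [2/3 + 1/6*1/3, 2/3 + 1/6*2/3) = [13/18, 7/9)
  'a': [2/3 + 1/6*2/3, 2/3 + 1/6*5/6) = [7/9, 29/36) <- contains code 1033/1296
  'd': [2/3 + 1/6*5/6, 2/3 + 1/6*1/1) = [29/36, 5/6)
  emit 'a', narrow to [7/9, 29/36)
Step 3: interval [7/9, 29/36), width = 29/36 - 7/9 = 1/36
  'c': [7/9 + 1/36*0/1, 7/9 + 1/36*1/3) = [7/9, 85/108)
  'e': [7/9 + 1/36*1/3, 7/9 + 1/36*2/3) = [85/108, 43/54)
  'a': [7/9 + 1/36*2/3, 7/9 + 1/36*5/6) = [43/54, 173/216) <- contains code 1033/1296
  'd': [7/9 + 1/36*5/6, 7/9 + 1/36*1/1) = [173/216, 29/36)
  emit 'a', narrow to [43/54, 173/216)
Step 4: interval [43/54, 173/216), width = 173/216 - 43/54 = 1/216
  'c': [43/54 + 1/216*0/1, 43/54 + 1/216*1/3) = [43/54, 517/648) <- contains code 1033/1296
  'e': [43/54 + 1/216*1/3, 43/54 + 1/216*2/3) = [517/648, 259/324)
  'a': [43/54 + 1/216*2/3, 43/54 + 1/216*5/6) = [259/324, 1037/1296)
  'd': [43/54 + 1/216*5/6, 43/54 + 1/216*1/1) = [1037/1296, 173/216)
  emit 'c', narrow to [43/54, 517/648)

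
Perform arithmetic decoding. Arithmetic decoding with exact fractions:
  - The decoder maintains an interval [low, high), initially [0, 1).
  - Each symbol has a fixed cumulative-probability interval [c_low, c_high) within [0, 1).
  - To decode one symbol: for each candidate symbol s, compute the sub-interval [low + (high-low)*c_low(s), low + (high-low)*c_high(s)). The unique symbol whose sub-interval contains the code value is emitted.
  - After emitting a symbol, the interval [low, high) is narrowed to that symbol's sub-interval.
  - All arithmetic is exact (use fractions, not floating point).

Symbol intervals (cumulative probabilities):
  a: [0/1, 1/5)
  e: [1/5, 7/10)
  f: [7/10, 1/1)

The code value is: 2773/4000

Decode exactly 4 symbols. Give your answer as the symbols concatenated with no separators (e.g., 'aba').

Answer: efff

Derivation:
Step 1: interval [0/1, 1/1), width = 1/1 - 0/1 = 1/1
  'a': [0/1 + 1/1*0/1, 0/1 + 1/1*1/5) = [0/1, 1/5)
  'e': [0/1 + 1/1*1/5, 0/1 + 1/1*7/10) = [1/5, 7/10) <- contains code 2773/4000
  'f': [0/1 + 1/1*7/10, 0/1 + 1/1*1/1) = [7/10, 1/1)
  emit 'e', narrow to [1/5, 7/10)
Step 2: interval [1/5, 7/10), width = 7/10 - 1/5 = 1/2
  'a': [1/5 + 1/2*0/1, 1/5 + 1/2*1/5) = [1/5, 3/10)
  'e': [1/5 + 1/2*1/5, 1/5 + 1/2*7/10) = [3/10, 11/20)
  'f': [1/5 + 1/2*7/10, 1/5 + 1/2*1/1) = [11/20, 7/10) <- contains code 2773/4000
  emit 'f', narrow to [11/20, 7/10)
Step 3: interval [11/20, 7/10), width = 7/10 - 11/20 = 3/20
  'a': [11/20 + 3/20*0/1, 11/20 + 3/20*1/5) = [11/20, 29/50)
  'e': [11/20 + 3/20*1/5, 11/20 + 3/20*7/10) = [29/50, 131/200)
  'f': [11/20 + 3/20*7/10, 11/20 + 3/20*1/1) = [131/200, 7/10) <- contains code 2773/4000
  emit 'f', narrow to [131/200, 7/10)
Step 4: interval [131/200, 7/10), width = 7/10 - 131/200 = 9/200
  'a': [131/200 + 9/200*0/1, 131/200 + 9/200*1/5) = [131/200, 83/125)
  'e': [131/200 + 9/200*1/5, 131/200 + 9/200*7/10) = [83/125, 1373/2000)
  'f': [131/200 + 9/200*7/10, 131/200 + 9/200*1/1) = [1373/2000, 7/10) <- contains code 2773/4000
  emit 'f', narrow to [1373/2000, 7/10)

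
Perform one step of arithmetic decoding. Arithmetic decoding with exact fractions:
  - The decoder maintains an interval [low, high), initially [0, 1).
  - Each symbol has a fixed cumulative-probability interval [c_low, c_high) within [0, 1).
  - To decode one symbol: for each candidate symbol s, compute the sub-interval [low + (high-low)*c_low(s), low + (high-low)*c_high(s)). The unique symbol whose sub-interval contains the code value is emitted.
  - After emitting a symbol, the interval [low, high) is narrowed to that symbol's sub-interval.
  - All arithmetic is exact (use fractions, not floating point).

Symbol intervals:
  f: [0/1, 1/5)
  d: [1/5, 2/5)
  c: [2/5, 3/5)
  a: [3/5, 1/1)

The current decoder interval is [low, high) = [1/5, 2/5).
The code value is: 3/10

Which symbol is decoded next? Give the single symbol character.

Answer: c

Derivation:
Interval width = high − low = 2/5 − 1/5 = 1/5
Scaled code = (code − low) / width = (3/10 − 1/5) / 1/5 = 1/2
  f: [0/1, 1/5) 
  d: [1/5, 2/5) 
  c: [2/5, 3/5) ← scaled code falls here ✓
  a: [3/5, 1/1) 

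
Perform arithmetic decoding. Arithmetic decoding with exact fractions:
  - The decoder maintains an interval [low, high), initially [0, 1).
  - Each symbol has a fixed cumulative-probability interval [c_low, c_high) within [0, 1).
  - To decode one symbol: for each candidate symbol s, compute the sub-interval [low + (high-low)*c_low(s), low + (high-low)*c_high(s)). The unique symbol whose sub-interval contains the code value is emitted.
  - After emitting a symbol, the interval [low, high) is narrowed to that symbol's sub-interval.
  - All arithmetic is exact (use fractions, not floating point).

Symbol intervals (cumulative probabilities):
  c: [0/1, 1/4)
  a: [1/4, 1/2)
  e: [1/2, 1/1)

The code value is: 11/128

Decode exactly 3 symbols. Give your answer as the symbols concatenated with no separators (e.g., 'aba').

Step 1: interval [0/1, 1/1), width = 1/1 - 0/1 = 1/1
  'c': [0/1 + 1/1*0/1, 0/1 + 1/1*1/4) = [0/1, 1/4) <- contains code 11/128
  'a': [0/1 + 1/1*1/4, 0/1 + 1/1*1/2) = [1/4, 1/2)
  'e': [0/1 + 1/1*1/2, 0/1 + 1/1*1/1) = [1/2, 1/1)
  emit 'c', narrow to [0/1, 1/4)
Step 2: interval [0/1, 1/4), width = 1/4 - 0/1 = 1/4
  'c': [0/1 + 1/4*0/1, 0/1 + 1/4*1/4) = [0/1, 1/16)
  'a': [0/1 + 1/4*1/4, 0/1 + 1/4*1/2) = [1/16, 1/8) <- contains code 11/128
  'e': [0/1 + 1/4*1/2, 0/1 + 1/4*1/1) = [1/8, 1/4)
  emit 'a', narrow to [1/16, 1/8)
Step 3: interval [1/16, 1/8), width = 1/8 - 1/16 = 1/16
  'c': [1/16 + 1/16*0/1, 1/16 + 1/16*1/4) = [1/16, 5/64)
  'a': [1/16 + 1/16*1/4, 1/16 + 1/16*1/2) = [5/64, 3/32) <- contains code 11/128
  'e': [1/16 + 1/16*1/2, 1/16 + 1/16*1/1) = [3/32, 1/8)
  emit 'a', narrow to [5/64, 3/32)

Answer: caa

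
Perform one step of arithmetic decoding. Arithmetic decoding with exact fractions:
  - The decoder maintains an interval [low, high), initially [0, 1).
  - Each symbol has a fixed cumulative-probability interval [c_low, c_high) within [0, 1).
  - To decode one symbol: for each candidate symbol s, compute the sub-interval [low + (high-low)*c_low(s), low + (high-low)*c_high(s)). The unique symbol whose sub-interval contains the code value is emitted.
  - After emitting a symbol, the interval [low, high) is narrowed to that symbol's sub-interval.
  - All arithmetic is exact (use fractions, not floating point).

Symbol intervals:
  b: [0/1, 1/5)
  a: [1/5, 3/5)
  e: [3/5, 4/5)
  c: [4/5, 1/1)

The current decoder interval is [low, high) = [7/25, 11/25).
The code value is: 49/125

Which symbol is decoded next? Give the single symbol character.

Interval width = high − low = 11/25 − 7/25 = 4/25
Scaled code = (code − low) / width = (49/125 − 7/25) / 4/25 = 7/10
  b: [0/1, 1/5) 
  a: [1/5, 3/5) 
  e: [3/5, 4/5) ← scaled code falls here ✓
  c: [4/5, 1/1) 

Answer: e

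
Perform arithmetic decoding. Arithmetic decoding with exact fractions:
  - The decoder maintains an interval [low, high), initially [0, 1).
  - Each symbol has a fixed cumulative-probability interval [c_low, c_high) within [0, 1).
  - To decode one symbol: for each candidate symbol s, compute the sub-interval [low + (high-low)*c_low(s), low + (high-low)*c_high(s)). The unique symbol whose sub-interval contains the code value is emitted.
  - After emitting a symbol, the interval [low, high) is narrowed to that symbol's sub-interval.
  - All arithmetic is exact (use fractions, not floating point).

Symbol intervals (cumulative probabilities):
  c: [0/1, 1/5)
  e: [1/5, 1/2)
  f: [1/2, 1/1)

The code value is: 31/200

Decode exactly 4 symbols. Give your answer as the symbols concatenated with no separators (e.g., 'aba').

Answer: cffc

Derivation:
Step 1: interval [0/1, 1/1), width = 1/1 - 0/1 = 1/1
  'c': [0/1 + 1/1*0/1, 0/1 + 1/1*1/5) = [0/1, 1/5) <- contains code 31/200
  'e': [0/1 + 1/1*1/5, 0/1 + 1/1*1/2) = [1/5, 1/2)
  'f': [0/1 + 1/1*1/2, 0/1 + 1/1*1/1) = [1/2, 1/1)
  emit 'c', narrow to [0/1, 1/5)
Step 2: interval [0/1, 1/5), width = 1/5 - 0/1 = 1/5
  'c': [0/1 + 1/5*0/1, 0/1 + 1/5*1/5) = [0/1, 1/25)
  'e': [0/1 + 1/5*1/5, 0/1 + 1/5*1/2) = [1/25, 1/10)
  'f': [0/1 + 1/5*1/2, 0/1 + 1/5*1/1) = [1/10, 1/5) <- contains code 31/200
  emit 'f', narrow to [1/10, 1/5)
Step 3: interval [1/10, 1/5), width = 1/5 - 1/10 = 1/10
  'c': [1/10 + 1/10*0/1, 1/10 + 1/10*1/5) = [1/10, 3/25)
  'e': [1/10 + 1/10*1/5, 1/10 + 1/10*1/2) = [3/25, 3/20)
  'f': [1/10 + 1/10*1/2, 1/10 + 1/10*1/1) = [3/20, 1/5) <- contains code 31/200
  emit 'f', narrow to [3/20, 1/5)
Step 4: interval [3/20, 1/5), width = 1/5 - 3/20 = 1/20
  'c': [3/20 + 1/20*0/1, 3/20 + 1/20*1/5) = [3/20, 4/25) <- contains code 31/200
  'e': [3/20 + 1/20*1/5, 3/20 + 1/20*1/2) = [4/25, 7/40)
  'f': [3/20 + 1/20*1/2, 3/20 + 1/20*1/1) = [7/40, 1/5)
  emit 'c', narrow to [3/20, 4/25)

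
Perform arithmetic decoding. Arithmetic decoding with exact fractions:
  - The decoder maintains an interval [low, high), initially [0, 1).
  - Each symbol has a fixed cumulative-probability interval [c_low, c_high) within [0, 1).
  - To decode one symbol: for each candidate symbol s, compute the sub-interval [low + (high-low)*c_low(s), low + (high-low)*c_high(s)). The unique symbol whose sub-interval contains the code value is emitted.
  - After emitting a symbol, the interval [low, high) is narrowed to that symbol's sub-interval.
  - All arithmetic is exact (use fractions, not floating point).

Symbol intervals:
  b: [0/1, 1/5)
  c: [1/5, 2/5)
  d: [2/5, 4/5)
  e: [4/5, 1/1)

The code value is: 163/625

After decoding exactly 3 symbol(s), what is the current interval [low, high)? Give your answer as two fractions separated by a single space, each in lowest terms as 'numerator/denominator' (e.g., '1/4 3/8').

Step 1: interval [0/1, 1/1), width = 1/1 - 0/1 = 1/1
  'b': [0/1 + 1/1*0/1, 0/1 + 1/1*1/5) = [0/1, 1/5)
  'c': [0/1 + 1/1*1/5, 0/1 + 1/1*2/5) = [1/5, 2/5) <- contains code 163/625
  'd': [0/1 + 1/1*2/5, 0/1 + 1/1*4/5) = [2/5, 4/5)
  'e': [0/1 + 1/1*4/5, 0/1 + 1/1*1/1) = [4/5, 1/1)
  emit 'c', narrow to [1/5, 2/5)
Step 2: interval [1/5, 2/5), width = 2/5 - 1/5 = 1/5
  'b': [1/5 + 1/5*0/1, 1/5 + 1/5*1/5) = [1/5, 6/25)
  'c': [1/5 + 1/5*1/5, 1/5 + 1/5*2/5) = [6/25, 7/25) <- contains code 163/625
  'd': [1/5 + 1/5*2/5, 1/5 + 1/5*4/5) = [7/25, 9/25)
  'e': [1/5 + 1/5*4/5, 1/5 + 1/5*1/1) = [9/25, 2/5)
  emit 'c', narrow to [6/25, 7/25)
Step 3: interval [6/25, 7/25), width = 7/25 - 6/25 = 1/25
  'b': [6/25 + 1/25*0/1, 6/25 + 1/25*1/5) = [6/25, 31/125)
  'c': [6/25 + 1/25*1/5, 6/25 + 1/25*2/5) = [31/125, 32/125)
  'd': [6/25 + 1/25*2/5, 6/25 + 1/25*4/5) = [32/125, 34/125) <- contains code 163/625
  'e': [6/25 + 1/25*4/5, 6/25 + 1/25*1/1) = [34/125, 7/25)
  emit 'd', narrow to [32/125, 34/125)

Answer: 32/125 34/125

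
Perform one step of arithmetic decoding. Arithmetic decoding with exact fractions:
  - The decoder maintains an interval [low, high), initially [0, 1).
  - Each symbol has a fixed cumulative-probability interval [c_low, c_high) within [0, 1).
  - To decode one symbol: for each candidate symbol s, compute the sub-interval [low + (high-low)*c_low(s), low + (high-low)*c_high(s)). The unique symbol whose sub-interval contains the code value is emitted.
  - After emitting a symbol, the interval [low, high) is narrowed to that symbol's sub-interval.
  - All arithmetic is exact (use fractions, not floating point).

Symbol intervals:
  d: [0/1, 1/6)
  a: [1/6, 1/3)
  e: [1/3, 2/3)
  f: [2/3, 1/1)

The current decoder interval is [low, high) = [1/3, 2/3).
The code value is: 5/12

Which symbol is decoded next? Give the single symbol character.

Interval width = high − low = 2/3 − 1/3 = 1/3
Scaled code = (code − low) / width = (5/12 − 1/3) / 1/3 = 1/4
  d: [0/1, 1/6) 
  a: [1/6, 1/3) ← scaled code falls here ✓
  e: [1/3, 2/3) 
  f: [2/3, 1/1) 

Answer: a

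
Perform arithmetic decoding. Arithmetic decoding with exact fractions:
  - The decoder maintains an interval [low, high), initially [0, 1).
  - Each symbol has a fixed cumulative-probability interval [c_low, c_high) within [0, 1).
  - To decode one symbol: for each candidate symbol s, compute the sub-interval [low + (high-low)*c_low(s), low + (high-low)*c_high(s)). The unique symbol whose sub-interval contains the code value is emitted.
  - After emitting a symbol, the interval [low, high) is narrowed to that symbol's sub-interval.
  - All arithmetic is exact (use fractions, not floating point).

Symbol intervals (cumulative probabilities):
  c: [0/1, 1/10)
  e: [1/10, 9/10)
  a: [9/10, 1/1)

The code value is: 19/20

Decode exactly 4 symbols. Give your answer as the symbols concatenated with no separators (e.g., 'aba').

Step 1: interval [0/1, 1/1), width = 1/1 - 0/1 = 1/1
  'c': [0/1 + 1/1*0/1, 0/1 + 1/1*1/10) = [0/1, 1/10)
  'e': [0/1 + 1/1*1/10, 0/1 + 1/1*9/10) = [1/10, 9/10)
  'a': [0/1 + 1/1*9/10, 0/1 + 1/1*1/1) = [9/10, 1/1) <- contains code 19/20
  emit 'a', narrow to [9/10, 1/1)
Step 2: interval [9/10, 1/1), width = 1/1 - 9/10 = 1/10
  'c': [9/10 + 1/10*0/1, 9/10 + 1/10*1/10) = [9/10, 91/100)
  'e': [9/10 + 1/10*1/10, 9/10 + 1/10*9/10) = [91/100, 99/100) <- contains code 19/20
  'a': [9/10 + 1/10*9/10, 9/10 + 1/10*1/1) = [99/100, 1/1)
  emit 'e', narrow to [91/100, 99/100)
Step 3: interval [91/100, 99/100), width = 99/100 - 91/100 = 2/25
  'c': [91/100 + 2/25*0/1, 91/100 + 2/25*1/10) = [91/100, 459/500)
  'e': [91/100 + 2/25*1/10, 91/100 + 2/25*9/10) = [459/500, 491/500) <- contains code 19/20
  'a': [91/100 + 2/25*9/10, 91/100 + 2/25*1/1) = [491/500, 99/100)
  emit 'e', narrow to [459/500, 491/500)
Step 4: interval [459/500, 491/500), width = 491/500 - 459/500 = 8/125
  'c': [459/500 + 8/125*0/1, 459/500 + 8/125*1/10) = [459/500, 2311/2500)
  'e': [459/500 + 8/125*1/10, 459/500 + 8/125*9/10) = [2311/2500, 2439/2500) <- contains code 19/20
  'a': [459/500 + 8/125*9/10, 459/500 + 8/125*1/1) = [2439/2500, 491/500)
  emit 'e', narrow to [2311/2500, 2439/2500)

Answer: aeee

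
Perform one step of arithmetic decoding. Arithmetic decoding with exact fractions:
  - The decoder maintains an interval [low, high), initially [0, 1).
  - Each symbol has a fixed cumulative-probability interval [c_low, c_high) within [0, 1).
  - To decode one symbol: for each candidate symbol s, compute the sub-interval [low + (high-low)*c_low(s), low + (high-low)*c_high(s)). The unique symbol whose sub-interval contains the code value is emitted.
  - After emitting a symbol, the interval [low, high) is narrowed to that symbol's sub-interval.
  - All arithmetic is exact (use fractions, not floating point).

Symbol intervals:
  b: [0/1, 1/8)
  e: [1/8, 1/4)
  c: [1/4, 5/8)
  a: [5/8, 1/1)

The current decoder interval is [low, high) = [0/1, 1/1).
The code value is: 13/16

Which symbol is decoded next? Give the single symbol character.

Interval width = high − low = 1/1 − 0/1 = 1/1
Scaled code = (code − low) / width = (13/16 − 0/1) / 1/1 = 13/16
  b: [0/1, 1/8) 
  e: [1/8, 1/4) 
  c: [1/4, 5/8) 
  a: [5/8, 1/1) ← scaled code falls here ✓

Answer: a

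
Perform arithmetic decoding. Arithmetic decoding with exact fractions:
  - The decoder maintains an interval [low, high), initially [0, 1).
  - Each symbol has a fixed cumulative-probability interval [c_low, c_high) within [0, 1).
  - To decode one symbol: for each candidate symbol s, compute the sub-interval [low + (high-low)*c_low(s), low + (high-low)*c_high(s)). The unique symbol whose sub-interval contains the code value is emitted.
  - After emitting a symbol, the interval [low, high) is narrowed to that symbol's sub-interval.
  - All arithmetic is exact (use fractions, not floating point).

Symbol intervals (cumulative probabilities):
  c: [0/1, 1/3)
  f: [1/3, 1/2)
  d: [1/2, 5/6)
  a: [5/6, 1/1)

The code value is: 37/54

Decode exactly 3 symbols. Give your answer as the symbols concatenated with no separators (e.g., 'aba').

Step 1: interval [0/1, 1/1), width = 1/1 - 0/1 = 1/1
  'c': [0/1 + 1/1*0/1, 0/1 + 1/1*1/3) = [0/1, 1/3)
  'f': [0/1 + 1/1*1/3, 0/1 + 1/1*1/2) = [1/3, 1/2)
  'd': [0/1 + 1/1*1/2, 0/1 + 1/1*5/6) = [1/2, 5/6) <- contains code 37/54
  'a': [0/1 + 1/1*5/6, 0/1 + 1/1*1/1) = [5/6, 1/1)
  emit 'd', narrow to [1/2, 5/6)
Step 2: interval [1/2, 5/6), width = 5/6 - 1/2 = 1/3
  'c': [1/2 + 1/3*0/1, 1/2 + 1/3*1/3) = [1/2, 11/18)
  'f': [1/2 + 1/3*1/3, 1/2 + 1/3*1/2) = [11/18, 2/3)
  'd': [1/2 + 1/3*1/2, 1/2 + 1/3*5/6) = [2/3, 7/9) <- contains code 37/54
  'a': [1/2 + 1/3*5/6, 1/2 + 1/3*1/1) = [7/9, 5/6)
  emit 'd', narrow to [2/3, 7/9)
Step 3: interval [2/3, 7/9), width = 7/9 - 2/3 = 1/9
  'c': [2/3 + 1/9*0/1, 2/3 + 1/9*1/3) = [2/3, 19/27) <- contains code 37/54
  'f': [2/3 + 1/9*1/3, 2/3 + 1/9*1/2) = [19/27, 13/18)
  'd': [2/3 + 1/9*1/2, 2/3 + 1/9*5/6) = [13/18, 41/54)
  'a': [2/3 + 1/9*5/6, 2/3 + 1/9*1/1) = [41/54, 7/9)
  emit 'c', narrow to [2/3, 19/27)

Answer: ddc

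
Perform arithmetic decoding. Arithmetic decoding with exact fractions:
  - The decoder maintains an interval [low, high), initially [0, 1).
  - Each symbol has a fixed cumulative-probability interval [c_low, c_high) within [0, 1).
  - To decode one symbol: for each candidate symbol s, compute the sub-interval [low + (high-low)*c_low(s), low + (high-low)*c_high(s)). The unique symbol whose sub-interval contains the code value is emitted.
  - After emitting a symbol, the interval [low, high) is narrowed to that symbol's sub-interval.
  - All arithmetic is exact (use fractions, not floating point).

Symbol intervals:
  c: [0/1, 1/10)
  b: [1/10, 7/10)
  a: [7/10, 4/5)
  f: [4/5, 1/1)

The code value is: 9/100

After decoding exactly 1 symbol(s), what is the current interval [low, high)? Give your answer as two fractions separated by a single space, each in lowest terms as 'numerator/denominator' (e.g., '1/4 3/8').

Answer: 0/1 1/10

Derivation:
Step 1: interval [0/1, 1/1), width = 1/1 - 0/1 = 1/1
  'c': [0/1 + 1/1*0/1, 0/1 + 1/1*1/10) = [0/1, 1/10) <- contains code 9/100
  'b': [0/1 + 1/1*1/10, 0/1 + 1/1*7/10) = [1/10, 7/10)
  'a': [0/1 + 1/1*7/10, 0/1 + 1/1*4/5) = [7/10, 4/5)
  'f': [0/1 + 1/1*4/5, 0/1 + 1/1*1/1) = [4/5, 1/1)
  emit 'c', narrow to [0/1, 1/10)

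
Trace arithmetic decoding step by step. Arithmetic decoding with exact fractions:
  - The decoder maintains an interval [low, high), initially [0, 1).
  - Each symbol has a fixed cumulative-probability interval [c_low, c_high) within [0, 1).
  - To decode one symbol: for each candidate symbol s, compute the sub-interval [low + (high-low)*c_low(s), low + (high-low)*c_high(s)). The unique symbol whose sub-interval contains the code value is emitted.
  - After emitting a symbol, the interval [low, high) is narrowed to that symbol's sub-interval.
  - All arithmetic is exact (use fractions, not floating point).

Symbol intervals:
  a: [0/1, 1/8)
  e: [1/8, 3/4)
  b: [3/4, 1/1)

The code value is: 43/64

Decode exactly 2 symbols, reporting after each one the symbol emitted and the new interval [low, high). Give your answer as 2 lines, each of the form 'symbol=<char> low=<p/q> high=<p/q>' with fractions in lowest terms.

Step 1: interval [0/1, 1/1), width = 1/1 - 0/1 = 1/1
  'a': [0/1 + 1/1*0/1, 0/1 + 1/1*1/8) = [0/1, 1/8)
  'e': [0/1 + 1/1*1/8, 0/1 + 1/1*3/4) = [1/8, 3/4) <- contains code 43/64
  'b': [0/1 + 1/1*3/4, 0/1 + 1/1*1/1) = [3/4, 1/1)
  emit 'e', narrow to [1/8, 3/4)
Step 2: interval [1/8, 3/4), width = 3/4 - 1/8 = 5/8
  'a': [1/8 + 5/8*0/1, 1/8 + 5/8*1/8) = [1/8, 13/64)
  'e': [1/8 + 5/8*1/8, 1/8 + 5/8*3/4) = [13/64, 19/32)
  'b': [1/8 + 5/8*3/4, 1/8 + 5/8*1/1) = [19/32, 3/4) <- contains code 43/64
  emit 'b', narrow to [19/32, 3/4)

Answer: symbol=e low=1/8 high=3/4
symbol=b low=19/32 high=3/4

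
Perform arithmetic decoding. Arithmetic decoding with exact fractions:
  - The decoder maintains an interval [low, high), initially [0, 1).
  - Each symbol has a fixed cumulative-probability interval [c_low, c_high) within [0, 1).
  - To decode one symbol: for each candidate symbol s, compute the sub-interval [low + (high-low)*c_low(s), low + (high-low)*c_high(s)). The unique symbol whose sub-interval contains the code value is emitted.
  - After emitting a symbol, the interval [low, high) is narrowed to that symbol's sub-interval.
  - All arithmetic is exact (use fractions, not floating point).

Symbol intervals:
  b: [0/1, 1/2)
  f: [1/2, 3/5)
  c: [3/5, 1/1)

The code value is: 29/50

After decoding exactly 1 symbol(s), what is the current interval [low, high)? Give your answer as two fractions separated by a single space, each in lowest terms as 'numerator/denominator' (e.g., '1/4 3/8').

Answer: 1/2 3/5

Derivation:
Step 1: interval [0/1, 1/1), width = 1/1 - 0/1 = 1/1
  'b': [0/1 + 1/1*0/1, 0/1 + 1/1*1/2) = [0/1, 1/2)
  'f': [0/1 + 1/1*1/2, 0/1 + 1/1*3/5) = [1/2, 3/5) <- contains code 29/50
  'c': [0/1 + 1/1*3/5, 0/1 + 1/1*1/1) = [3/5, 1/1)
  emit 'f', narrow to [1/2, 3/5)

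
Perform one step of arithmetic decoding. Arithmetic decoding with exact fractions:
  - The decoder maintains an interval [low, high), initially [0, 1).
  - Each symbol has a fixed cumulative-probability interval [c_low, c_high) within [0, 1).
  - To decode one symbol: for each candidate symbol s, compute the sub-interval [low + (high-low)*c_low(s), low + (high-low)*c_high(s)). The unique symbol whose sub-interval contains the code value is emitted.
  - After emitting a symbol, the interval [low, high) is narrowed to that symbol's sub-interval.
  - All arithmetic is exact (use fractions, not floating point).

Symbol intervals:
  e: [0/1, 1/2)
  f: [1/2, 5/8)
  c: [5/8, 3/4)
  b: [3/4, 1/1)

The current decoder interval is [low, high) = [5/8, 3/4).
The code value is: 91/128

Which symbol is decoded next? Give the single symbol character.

Answer: c

Derivation:
Interval width = high − low = 3/4 − 5/8 = 1/8
Scaled code = (code − low) / width = (91/128 − 5/8) / 1/8 = 11/16
  e: [0/1, 1/2) 
  f: [1/2, 5/8) 
  c: [5/8, 3/4) ← scaled code falls here ✓
  b: [3/4, 1/1) 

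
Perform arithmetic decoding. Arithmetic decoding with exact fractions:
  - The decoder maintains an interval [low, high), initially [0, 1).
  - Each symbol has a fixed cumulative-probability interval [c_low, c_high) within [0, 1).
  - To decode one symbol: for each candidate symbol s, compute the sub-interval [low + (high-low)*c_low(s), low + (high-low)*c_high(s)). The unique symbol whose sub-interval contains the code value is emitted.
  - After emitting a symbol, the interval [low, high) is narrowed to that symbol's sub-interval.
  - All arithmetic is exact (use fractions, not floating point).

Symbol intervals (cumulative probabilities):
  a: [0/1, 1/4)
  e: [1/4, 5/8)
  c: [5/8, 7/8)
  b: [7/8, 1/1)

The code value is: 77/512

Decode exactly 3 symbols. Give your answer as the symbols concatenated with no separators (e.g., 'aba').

Answer: aeb

Derivation:
Step 1: interval [0/1, 1/1), width = 1/1 - 0/1 = 1/1
  'a': [0/1 + 1/1*0/1, 0/1 + 1/1*1/4) = [0/1, 1/4) <- contains code 77/512
  'e': [0/1 + 1/1*1/4, 0/1 + 1/1*5/8) = [1/4, 5/8)
  'c': [0/1 + 1/1*5/8, 0/1 + 1/1*7/8) = [5/8, 7/8)
  'b': [0/1 + 1/1*7/8, 0/1 + 1/1*1/1) = [7/8, 1/1)
  emit 'a', narrow to [0/1, 1/4)
Step 2: interval [0/1, 1/4), width = 1/4 - 0/1 = 1/4
  'a': [0/1 + 1/4*0/1, 0/1 + 1/4*1/4) = [0/1, 1/16)
  'e': [0/1 + 1/4*1/4, 0/1 + 1/4*5/8) = [1/16, 5/32) <- contains code 77/512
  'c': [0/1 + 1/4*5/8, 0/1 + 1/4*7/8) = [5/32, 7/32)
  'b': [0/1 + 1/4*7/8, 0/1 + 1/4*1/1) = [7/32, 1/4)
  emit 'e', narrow to [1/16, 5/32)
Step 3: interval [1/16, 5/32), width = 5/32 - 1/16 = 3/32
  'a': [1/16 + 3/32*0/1, 1/16 + 3/32*1/4) = [1/16, 11/128)
  'e': [1/16 + 3/32*1/4, 1/16 + 3/32*5/8) = [11/128, 31/256)
  'c': [1/16 + 3/32*5/8, 1/16 + 3/32*7/8) = [31/256, 37/256)
  'b': [1/16 + 3/32*7/8, 1/16 + 3/32*1/1) = [37/256, 5/32) <- contains code 77/512
  emit 'b', narrow to [37/256, 5/32)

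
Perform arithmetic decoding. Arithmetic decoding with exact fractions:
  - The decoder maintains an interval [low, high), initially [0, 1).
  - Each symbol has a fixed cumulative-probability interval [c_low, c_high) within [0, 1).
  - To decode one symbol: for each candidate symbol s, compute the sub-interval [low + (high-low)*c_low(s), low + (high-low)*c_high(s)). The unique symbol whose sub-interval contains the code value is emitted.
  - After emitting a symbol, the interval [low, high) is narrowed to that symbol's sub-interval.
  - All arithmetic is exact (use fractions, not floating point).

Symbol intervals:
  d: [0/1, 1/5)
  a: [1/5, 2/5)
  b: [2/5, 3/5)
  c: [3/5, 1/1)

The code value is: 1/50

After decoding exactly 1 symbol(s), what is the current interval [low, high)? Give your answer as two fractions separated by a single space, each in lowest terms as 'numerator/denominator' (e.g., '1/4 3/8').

Step 1: interval [0/1, 1/1), width = 1/1 - 0/1 = 1/1
  'd': [0/1 + 1/1*0/1, 0/1 + 1/1*1/5) = [0/1, 1/5) <- contains code 1/50
  'a': [0/1 + 1/1*1/5, 0/1 + 1/1*2/5) = [1/5, 2/5)
  'b': [0/1 + 1/1*2/5, 0/1 + 1/1*3/5) = [2/5, 3/5)
  'c': [0/1 + 1/1*3/5, 0/1 + 1/1*1/1) = [3/5, 1/1)
  emit 'd', narrow to [0/1, 1/5)

Answer: 0/1 1/5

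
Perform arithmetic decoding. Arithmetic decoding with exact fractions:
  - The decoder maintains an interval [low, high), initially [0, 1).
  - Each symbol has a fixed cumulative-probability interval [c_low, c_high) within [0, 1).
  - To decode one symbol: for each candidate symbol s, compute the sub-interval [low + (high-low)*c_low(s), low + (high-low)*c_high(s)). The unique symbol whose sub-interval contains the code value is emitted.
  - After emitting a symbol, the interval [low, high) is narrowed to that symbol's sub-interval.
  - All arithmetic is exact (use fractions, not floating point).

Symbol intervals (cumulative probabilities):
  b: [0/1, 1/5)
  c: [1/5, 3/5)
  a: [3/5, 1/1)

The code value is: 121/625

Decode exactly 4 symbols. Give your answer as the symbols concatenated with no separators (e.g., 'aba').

Step 1: interval [0/1, 1/1), width = 1/1 - 0/1 = 1/1
  'b': [0/1 + 1/1*0/1, 0/1 + 1/1*1/5) = [0/1, 1/5) <- contains code 121/625
  'c': [0/1 + 1/1*1/5, 0/1 + 1/1*3/5) = [1/5, 3/5)
  'a': [0/1 + 1/1*3/5, 0/1 + 1/1*1/1) = [3/5, 1/1)
  emit 'b', narrow to [0/1, 1/5)
Step 2: interval [0/1, 1/5), width = 1/5 - 0/1 = 1/5
  'b': [0/1 + 1/5*0/1, 0/1 + 1/5*1/5) = [0/1, 1/25)
  'c': [0/1 + 1/5*1/5, 0/1 + 1/5*3/5) = [1/25, 3/25)
  'a': [0/1 + 1/5*3/5, 0/1 + 1/5*1/1) = [3/25, 1/5) <- contains code 121/625
  emit 'a', narrow to [3/25, 1/5)
Step 3: interval [3/25, 1/5), width = 1/5 - 3/25 = 2/25
  'b': [3/25 + 2/25*0/1, 3/25 + 2/25*1/5) = [3/25, 17/125)
  'c': [3/25 + 2/25*1/5, 3/25 + 2/25*3/5) = [17/125, 21/125)
  'a': [3/25 + 2/25*3/5, 3/25 + 2/25*1/1) = [21/125, 1/5) <- contains code 121/625
  emit 'a', narrow to [21/125, 1/5)
Step 4: interval [21/125, 1/5), width = 1/5 - 21/125 = 4/125
  'b': [21/125 + 4/125*0/1, 21/125 + 4/125*1/5) = [21/125, 109/625)
  'c': [21/125 + 4/125*1/5, 21/125 + 4/125*3/5) = [109/625, 117/625)
  'a': [21/125 + 4/125*3/5, 21/125 + 4/125*1/1) = [117/625, 1/5) <- contains code 121/625
  emit 'a', narrow to [117/625, 1/5)

Answer: baaa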